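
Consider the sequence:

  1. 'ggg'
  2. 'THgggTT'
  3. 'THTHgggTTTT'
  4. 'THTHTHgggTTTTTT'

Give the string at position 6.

Every step adds TH to the front and TT to the end of the previous string.
From THTHTHgggTTTTTT, 2 further steps: THTHTHgggTTTTTT → THTHTHTHgggTTTTTTTT → (answer).

THTHTHTHTHgggTTTTTTTTTT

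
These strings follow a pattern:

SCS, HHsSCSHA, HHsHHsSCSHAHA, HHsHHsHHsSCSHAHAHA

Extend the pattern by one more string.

s(k+1) = HHs·s(k)·HA, so each term gains HHs as a prefix and HA as a suffix.
Applying this once more to HHsHHsHHsSCSHAHAHA:

HHsHHsHHsHHsSCSHAHAHAHA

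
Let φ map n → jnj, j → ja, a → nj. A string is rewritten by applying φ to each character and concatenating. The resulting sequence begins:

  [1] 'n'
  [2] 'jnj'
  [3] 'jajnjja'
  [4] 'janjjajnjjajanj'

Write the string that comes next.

Rewriting the 15 symbols of janjjajnjjajanj one by one yields ja nj jnj ja ja nj ja jnj ja ja nj ja nj jnj ja; concatenated:

janjjnjjajanjjajnjjajanjjanjjnjja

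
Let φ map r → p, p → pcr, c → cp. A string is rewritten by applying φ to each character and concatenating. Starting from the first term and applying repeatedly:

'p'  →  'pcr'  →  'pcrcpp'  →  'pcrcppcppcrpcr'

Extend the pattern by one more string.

pcrcppcppcrpcrcppcrpcrcpppcrcpp

φ(pcrcppcppcrpcr) expands symbol-by-symbol to pcr cp p cp pcr pcr cp pcr pcr cp p pcr cp p; joining the 14 pieces gives the next term.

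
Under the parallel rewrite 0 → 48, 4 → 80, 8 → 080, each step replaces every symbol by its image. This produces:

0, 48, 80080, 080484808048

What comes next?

48080488008080080480804880080

Apply φ to 080484808048 symbol by symbol: 0→48, 8→080, 0→48, 4→80, 8→080, 4→80, 8→080, 0→48, 8→080, 0→48, 4→80, 8→080; joined: 48 080 48 80 080 80 080 48 080 48 80 080.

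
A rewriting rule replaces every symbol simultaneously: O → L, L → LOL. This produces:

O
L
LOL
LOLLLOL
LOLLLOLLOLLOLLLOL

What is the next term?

Replace each of the 17 characters of LOLLLOLLOLLOLLLOL in place — LOL L LOL LOL LOL L LOL LOL L LOL LOL L LOL LOL LOL L LOL — and concatenate.

LOLLLOLLOLLOLLLOLLOLLLOLLOLLLOLLOLLOLLLOL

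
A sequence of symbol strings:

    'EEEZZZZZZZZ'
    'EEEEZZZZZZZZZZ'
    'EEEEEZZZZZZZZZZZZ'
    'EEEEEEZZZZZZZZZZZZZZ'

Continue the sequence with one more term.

The n-th term is n E's then 2n+2 Z's, where the shown terms are n = 3, 4, 5, 6.
For the next term, n = 7, so the run lengths are 7, 16.

EEEEEEEZZZZZZZZZZZZZZZZ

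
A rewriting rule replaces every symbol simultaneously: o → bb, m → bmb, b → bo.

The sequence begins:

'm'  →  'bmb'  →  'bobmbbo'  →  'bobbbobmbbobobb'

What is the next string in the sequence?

φ(bobbbobmbbobobb) expands symbol-by-symbol to bo bb bo bo bo bb bo bmb bo bo bb bo bb bo bo; joining the 15 pieces gives the next term.

bobbbobobobbbobmbbobobbbobbbobo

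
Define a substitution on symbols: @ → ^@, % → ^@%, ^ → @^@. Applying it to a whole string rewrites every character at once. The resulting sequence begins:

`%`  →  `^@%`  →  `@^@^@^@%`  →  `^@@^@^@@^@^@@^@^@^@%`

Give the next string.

@^@^@^@@^@^@@^@^@^@@^@^@@^@^@^@@^@^@@^@^@@^@^@^@%

Applying the rule to each of the 20 symbols of ^@@^@^@@^@^@@^@^@^@% gives the pieces @^@ ^@ ^@ @^@ ^@ @^@ ^@ ^@ @^@ ^@ @^@ ^@ ^@ @^@ ^@ @^@ ^@ @^@ ^@ ^@%, which concatenate to the answer.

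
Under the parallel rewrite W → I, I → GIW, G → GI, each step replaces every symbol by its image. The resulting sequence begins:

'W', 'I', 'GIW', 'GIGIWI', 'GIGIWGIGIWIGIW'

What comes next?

Rewriting the 14 symbols of GIGIWGIGIWIGIW one by one yields GI GIW GI GIW I GI GIW GI GIW I GIW GI GIW I; concatenated:

GIGIWGIGIWIGIGIWGIGIWIGIWGIGIWI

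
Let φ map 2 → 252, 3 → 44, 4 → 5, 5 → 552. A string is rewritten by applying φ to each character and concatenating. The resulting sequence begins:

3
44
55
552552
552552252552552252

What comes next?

Rewriting the 18 symbols of 552552252552552252 one by one yields 552 552 252 552 552 252 252 552 252 552 552 252 552 552 252 252 552 252; concatenated:

552552252552552252252552252552552252552552252252552252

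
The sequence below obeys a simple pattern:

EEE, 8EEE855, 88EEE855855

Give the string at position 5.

s(k+1) = 8·s(k)·855, so each term gains 8 as a prefix and 855 as a suffix.
From 88EEE855855, 2 further steps: 88EEE855855 → 888EEE855855855 → (answer).

8888EEE855855855855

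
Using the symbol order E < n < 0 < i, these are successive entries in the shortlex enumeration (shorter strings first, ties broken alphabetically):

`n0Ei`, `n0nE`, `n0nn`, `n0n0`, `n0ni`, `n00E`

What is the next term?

Find the rightmost character of n00E below i, bump it to the next letter, and reset everything to its right to E.

n00n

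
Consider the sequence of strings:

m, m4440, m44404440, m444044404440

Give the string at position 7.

The strings grow by a fixed suffix 4440 each time.
From m444044404440, 3 further steps: m444044404440 → m4440444044404440 → m44404440444044404440 → (answer).

m444044404440444044404440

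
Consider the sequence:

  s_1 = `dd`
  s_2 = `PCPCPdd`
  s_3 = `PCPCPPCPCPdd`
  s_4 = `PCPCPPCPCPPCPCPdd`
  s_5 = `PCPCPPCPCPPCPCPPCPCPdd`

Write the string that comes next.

Every step adds PCPCP at the front: s(k+1) = PCPCP·s(k).
So the next term is PCPCP·PCPCPPCPCPPCPCPPCPCPdd.

PCPCPPCPCPPCPCPPCPCPPCPCPdd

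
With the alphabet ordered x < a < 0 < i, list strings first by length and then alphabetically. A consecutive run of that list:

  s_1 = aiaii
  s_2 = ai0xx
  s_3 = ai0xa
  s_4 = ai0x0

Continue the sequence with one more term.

Treat ai0x0 as a base-4 numeral over the given alphabet and add one, carrying through any trailing i's.

ai0xi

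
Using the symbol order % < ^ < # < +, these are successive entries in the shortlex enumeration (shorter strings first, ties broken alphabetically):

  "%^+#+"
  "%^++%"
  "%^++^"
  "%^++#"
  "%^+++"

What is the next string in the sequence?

Find the rightmost character of %^+++ below +, bump it to the next letter, and reset everything to its right to %.

%#%%%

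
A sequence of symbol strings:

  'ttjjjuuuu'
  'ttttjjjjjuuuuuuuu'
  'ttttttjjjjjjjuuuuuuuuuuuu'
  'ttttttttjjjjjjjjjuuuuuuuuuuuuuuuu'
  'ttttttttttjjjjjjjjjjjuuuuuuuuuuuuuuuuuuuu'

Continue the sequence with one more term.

ttttttttttttjjjjjjjjjjjjjuuuuuuuuuuuuuuuuuuuuuuuu

Each string has the form t^{2n} j^{2n+1} u^{4n} (n = 1, 2, …).
For the next term, n = 6, so the run lengths are 12, 13, 24.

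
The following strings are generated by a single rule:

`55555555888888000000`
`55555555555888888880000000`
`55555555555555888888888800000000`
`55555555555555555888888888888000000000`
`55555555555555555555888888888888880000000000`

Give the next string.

The n-th term is 3n-1 5's then 2n 8's then n+3 0's, where the shown terms are n = 3, 4, 5, 6, 7.
For the next term, n = 8, so the run lengths are 23, 16, 11.

55555555555555555555555888888888888888800000000000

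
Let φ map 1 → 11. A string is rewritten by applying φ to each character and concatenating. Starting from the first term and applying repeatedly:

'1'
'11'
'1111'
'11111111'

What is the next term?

Expanding 11111111: 1→11, 1→11, 1→11, 1→11, 1→11, 1→11, 1→11, 1→11. Concatenated: 11 11 11 11 11 11 11 11.

1111111111111111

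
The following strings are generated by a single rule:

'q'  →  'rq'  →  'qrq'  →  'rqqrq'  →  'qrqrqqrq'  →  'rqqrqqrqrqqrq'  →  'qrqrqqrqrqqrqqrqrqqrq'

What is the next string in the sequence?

rqqrqqrqrqqrqqrqrqqrqrqqrqqrqrqqrq

This is a Fibonacci-style word recurrence s(k) = s(k−2)·s(k−1): e.g. q·rq = qrq.
The next term joins rqqrqqrqrqqrq and qrqrqqrqrqqrqqrqrqqrq.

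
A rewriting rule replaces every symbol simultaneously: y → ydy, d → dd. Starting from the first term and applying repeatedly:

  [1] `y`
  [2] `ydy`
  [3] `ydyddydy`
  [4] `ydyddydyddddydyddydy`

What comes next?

Applying the rule to each of the 20 symbols of ydyddydyddddydyddydy gives the pieces ydy dd ydy dd dd ydy dd ydy dd dd dd dd ydy dd ydy dd dd ydy dd ydy, which concatenate to the answer.

ydyddydyddddydyddydyddddddddydyddydyddddydyddydy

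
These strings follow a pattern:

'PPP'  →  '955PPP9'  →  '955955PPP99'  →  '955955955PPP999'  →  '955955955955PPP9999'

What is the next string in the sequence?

Each term wraps the previous one in 955 on the left and 9 on the right.
So the next term is 955·955955955955PPP9999·9.

955955955955955PPP99999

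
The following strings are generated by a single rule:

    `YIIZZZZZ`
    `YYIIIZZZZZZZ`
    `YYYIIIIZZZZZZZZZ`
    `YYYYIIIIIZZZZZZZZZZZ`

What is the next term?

The n-th term is n-1 Y's then n I's then 2n+1 Z's, where the shown terms are n = 2, 3, 4, 5.
For the next term, n = 6, so the run lengths are 5, 6, 13.

YYYYYIIIIIIZZZZZZZZZZZZZ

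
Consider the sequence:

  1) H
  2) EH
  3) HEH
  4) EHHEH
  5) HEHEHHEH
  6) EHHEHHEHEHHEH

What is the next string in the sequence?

Each term (from the third on) is the two preceding terms concatenated in order: term 3 = H·EH = HEH.
So term 7 is HEHEHHEH·EHHEHHEHEHHEH.

HEHEHHEHEHHEHHEHEHHEH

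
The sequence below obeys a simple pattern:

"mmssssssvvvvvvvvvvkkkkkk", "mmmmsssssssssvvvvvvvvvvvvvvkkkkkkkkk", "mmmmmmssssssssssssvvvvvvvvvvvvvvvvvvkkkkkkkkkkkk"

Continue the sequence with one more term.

Each string has the form m^{2n-2} s^{3n} v^{4n+2} k^{3n}, where the shown terms are n = 2, 3, 4.
For the next term, n = 5, so the run lengths are 8, 15, 22, 15.

mmmmmmmmsssssssssssssssvvvvvvvvvvvvvvvvvvvvvvkkkkkkkkkkkkkkk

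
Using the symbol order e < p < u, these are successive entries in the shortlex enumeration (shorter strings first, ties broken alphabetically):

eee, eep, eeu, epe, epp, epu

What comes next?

Find the rightmost character of epu below u, bump it to the next letter, and reset everything to its right to e.

eue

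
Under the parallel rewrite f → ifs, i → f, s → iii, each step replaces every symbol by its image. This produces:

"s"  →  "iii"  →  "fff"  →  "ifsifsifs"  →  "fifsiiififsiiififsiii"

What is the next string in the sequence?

Rewriting the 21 symbols of fifsiiififsiiififsiii one by one yields ifs f ifs iii f f f ifs f ifs iii f f f ifs f ifs iii f f f; concatenated:

ifsfifsiiifffifsfifsiiifffifsfifsiiifff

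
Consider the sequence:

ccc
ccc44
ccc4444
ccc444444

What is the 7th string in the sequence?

ccc444444444444

The strings grow by a fixed suffix 44 each time.
From ccc444444, 3 further steps: ccc444444 → ccc44444444 → ccc4444444444 → (answer).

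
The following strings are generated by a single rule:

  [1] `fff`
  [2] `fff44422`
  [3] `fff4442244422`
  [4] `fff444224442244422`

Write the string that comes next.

fff44422444224442244422

The strings grow by a fixed suffix 44422 each time.
One more step from fff444224442244422 gives the answer.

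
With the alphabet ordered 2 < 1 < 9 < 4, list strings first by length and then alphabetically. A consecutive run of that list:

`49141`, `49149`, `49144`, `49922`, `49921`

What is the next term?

49929

Find the rightmost character of 49921 below 4, bump it to the next letter, and reset everything to its right to 2.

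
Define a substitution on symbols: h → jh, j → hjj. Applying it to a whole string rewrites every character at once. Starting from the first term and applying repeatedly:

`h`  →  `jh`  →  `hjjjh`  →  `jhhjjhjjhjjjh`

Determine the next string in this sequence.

Rewriting the 13 symbols of jhhjjhjjhjjjh one by one yields hjj jh jh hjj hjj jh hjj hjj jh hjj hjj hjj jh; concatenated:

hjjjhjhhjjhjjjhhjjhjjjhhjjhjjhjjjh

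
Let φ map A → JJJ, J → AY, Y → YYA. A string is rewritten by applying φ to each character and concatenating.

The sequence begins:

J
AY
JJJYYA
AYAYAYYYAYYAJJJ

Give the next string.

JJJYYAJJJYYAJJJYYAYYAYYAJJJYYAYYAJJJAYAYAY

Applying the rule to each of the 15 symbols of AYAYAYYYAYYAJJJ gives the pieces JJJ YYA JJJ YYA JJJ YYA YYA YYA JJJ YYA YYA JJJ AY AY AY, which concatenate to the answer.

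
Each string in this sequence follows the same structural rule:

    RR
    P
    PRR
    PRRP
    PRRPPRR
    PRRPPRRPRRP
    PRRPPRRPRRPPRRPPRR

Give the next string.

PRRPPRRPRRPPRRPPRRPRRPPRRPRRP

Each term (from the third on) is the previous term followed by the one before it: term 3 = P·RR = PRR.
Continuing: PRRPPRRPRRPPRRPPRR · PRRPPRRPRRP gives term 8.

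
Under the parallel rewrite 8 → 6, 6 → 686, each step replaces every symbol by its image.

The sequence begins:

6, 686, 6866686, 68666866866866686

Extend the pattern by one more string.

Applying the rule to each of the 17 symbols of 68666866866866686 gives the pieces 686 6 686 686 686 6 686 686 6 686 686 6 686 686 686 6 686, which concatenate to the answer.

68666866866866686686668668666866866866686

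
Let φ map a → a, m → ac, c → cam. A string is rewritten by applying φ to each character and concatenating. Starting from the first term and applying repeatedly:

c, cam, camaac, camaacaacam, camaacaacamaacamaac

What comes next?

camaacaacamaacamaacaacamaacaacam

φ(camaacaacamaacamaac) expands symbol-by-symbol to cam a ac a a cam a a cam a ac a a cam a ac a a cam; joining the 19 pieces gives the next term.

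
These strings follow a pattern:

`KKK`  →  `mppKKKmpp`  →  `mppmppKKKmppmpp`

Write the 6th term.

Each term wraps the previous one in mpp on the left and mpp on the right.
From mppmppKKKmppmpp, 3 further steps: mppmppKKKmppmpp → mppmppmppKKKmppmppmpp → mppmppmppmppKKKmppmppmppmpp → (answer).

mppmppmppmppmppKKKmppmppmppmppmpp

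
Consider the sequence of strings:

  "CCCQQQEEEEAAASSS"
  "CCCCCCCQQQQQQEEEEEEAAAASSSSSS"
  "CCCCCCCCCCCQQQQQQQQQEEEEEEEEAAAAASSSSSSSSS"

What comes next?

Each string has the form C^{4n-1} Q^{3n} E^{2n+2} A^{n+2} S^{3n} (n = 1, 2, …).
At n = 4 the blocks have lengths 15, 12, 10, 6, 12.

CCCCCCCCCCCCCCCQQQQQQQQQQQQEEEEEEEEEEAAAAAASSSSSSSSSSSS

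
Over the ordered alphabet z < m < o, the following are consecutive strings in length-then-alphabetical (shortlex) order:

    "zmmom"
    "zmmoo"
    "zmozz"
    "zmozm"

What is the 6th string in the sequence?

zmomz

Advancing 2 positions from zmozm through zmozm → zmozo reaches term 6.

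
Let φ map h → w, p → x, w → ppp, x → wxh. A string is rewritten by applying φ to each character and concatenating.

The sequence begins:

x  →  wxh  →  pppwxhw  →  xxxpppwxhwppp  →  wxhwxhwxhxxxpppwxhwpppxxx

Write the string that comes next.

Applying the rule to each of the 25 symbols of wxhwxhwxhxxxpppwxhwpppxxx gives the pieces ppp wxh w ppp wxh w ppp wxh w wxh wxh wxh x x x ppp wxh w ppp x x x wxh wxh wxh, which concatenate to the answer.

pppwxhwpppwxhwpppwxhwwxhwxhwxhxxxpppwxhwpppxxxwxhwxhwxh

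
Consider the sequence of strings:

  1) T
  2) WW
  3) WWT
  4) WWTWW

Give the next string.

WWTWWWWT

This is a Fibonacci-style word recurrence s(k) = s(k−1)·s(k−2): e.g. WW·T = WWT.
Continuing: WWTWW · WWT gives term 5.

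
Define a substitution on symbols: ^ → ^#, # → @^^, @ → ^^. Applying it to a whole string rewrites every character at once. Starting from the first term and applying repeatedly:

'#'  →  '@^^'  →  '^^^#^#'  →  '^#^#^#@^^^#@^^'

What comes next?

Rewriting the 14 symbols of ^#^#^#@^^^#@^^ one by one yields ^# @^^ ^# @^^ ^# @^^ ^^ ^# ^# ^# @^^ ^^ ^# ^#; concatenated:

^#@^^^#@^^^#@^^^^^#^#^#@^^^^^#^#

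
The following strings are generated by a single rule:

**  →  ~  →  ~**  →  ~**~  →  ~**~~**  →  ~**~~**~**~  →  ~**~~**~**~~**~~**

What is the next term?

This is a Fibonacci-style word recurrence s(k) = s(k−1)·s(k−2): e.g. ~·** = ~**.
The next term joins ~**~~**~**~~**~~** and ~**~~**~**~.

~**~~**~**~~**~~**~**~~**~**~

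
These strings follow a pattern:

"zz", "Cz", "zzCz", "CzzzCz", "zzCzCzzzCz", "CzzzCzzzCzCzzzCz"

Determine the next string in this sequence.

zzCzCzzzCzCzzzCzzzCzCzzzCz

This is a Fibonacci-style word recurrence s(k) = s(k−2)·s(k−1): e.g. zz·Cz = zzCz.
So term 7 is zzCzCzzzCz·CzzzCzzzCzCzzzCz.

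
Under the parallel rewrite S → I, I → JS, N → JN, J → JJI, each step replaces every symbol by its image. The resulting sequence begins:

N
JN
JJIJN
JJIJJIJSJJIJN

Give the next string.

Rewriting the 13 symbols of JJIJJIJSJJIJN one by one yields JJI JJI JS JJI JJI JS JJI I JJI JJI JS JJI JN; concatenated:

JJIJJIJSJJIJJIJSJJIIJJIJJIJSJJIJN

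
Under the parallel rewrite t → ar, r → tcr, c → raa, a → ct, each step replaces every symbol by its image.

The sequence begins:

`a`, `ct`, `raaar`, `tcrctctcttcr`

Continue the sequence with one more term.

Apply φ to tcrctctcttcr symbol by symbol: t→ar, c→raa, r→tcr, c→raa, t→ar, c→raa, t→ar, c→raa, t→ar, t→ar, c→raa, r→tcr; joined: ar raa tcr raa ar raa ar raa ar ar raa tcr.

arraatcrraaarraaarraaararraatcr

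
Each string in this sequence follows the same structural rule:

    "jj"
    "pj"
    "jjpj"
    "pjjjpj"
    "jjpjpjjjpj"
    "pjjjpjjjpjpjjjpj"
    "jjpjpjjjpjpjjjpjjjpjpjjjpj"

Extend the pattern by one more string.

This is a Fibonacci-style word recurrence s(k) = s(k−2)·s(k−1): e.g. jj·pj = jjpj.
The next term joins pjjjpjjjpjpjjjpj and jjpjpjjjpjpjjjpjjjpjpjjjpj.

pjjjpjjjpjpjjjpjjjpjpjjjpjpjjjpjjjpjpjjjpj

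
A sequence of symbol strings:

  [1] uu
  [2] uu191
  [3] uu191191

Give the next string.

Every step adds 191 to the end: s(k+1) = s(k)·191.
So the next term is uu191191·191.

uu191191191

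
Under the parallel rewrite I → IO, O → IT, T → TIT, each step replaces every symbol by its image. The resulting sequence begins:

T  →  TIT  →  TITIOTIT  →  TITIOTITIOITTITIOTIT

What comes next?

Rewriting the 20 symbols of TITIOTITIOITTITIOTIT one by one yields TIT IO TIT IO IT TIT IO TIT IO IT IO TIT TIT IO TIT IO IT TIT IO TIT; concatenated:

TITIOTITIOITTITIOTITIOITIOTITTITIOTITIOITTITIOTIT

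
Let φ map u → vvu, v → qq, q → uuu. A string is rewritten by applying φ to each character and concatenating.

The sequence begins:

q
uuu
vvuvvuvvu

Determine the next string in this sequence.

qqqqvvuqqqqvvuqqqqvvu

Expanding vvuvvuvvu: v→qq, v→qq, u→vvu, v→qq, v→qq, u→vvu, v→qq, v→qq, u→vvu. Concatenated: qq qq vvu qq qq vvu qq qq vvu.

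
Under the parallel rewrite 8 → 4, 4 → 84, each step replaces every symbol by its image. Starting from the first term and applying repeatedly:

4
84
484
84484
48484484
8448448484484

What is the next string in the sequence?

484844848448448484484

Applying the rule to each of the 13 symbols of 8448448484484 gives the pieces 4 84 84 4 84 84 4 84 4 84 84 4 84, which concatenate to the answer.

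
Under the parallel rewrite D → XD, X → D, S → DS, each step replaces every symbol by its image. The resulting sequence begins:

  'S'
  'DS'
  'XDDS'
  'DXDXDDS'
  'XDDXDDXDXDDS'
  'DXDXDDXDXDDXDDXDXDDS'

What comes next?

XDDXDDXDXDDXDDXDXDDXDXDDXDDXDXDDS

φ(DXDXDDXDXDDXDDXDXDDS) expands symbol-by-symbol to XD D XD D XD XD D XD D XD XD D XD XD D XD D XD XD DS; joining the 20 pieces gives the next term.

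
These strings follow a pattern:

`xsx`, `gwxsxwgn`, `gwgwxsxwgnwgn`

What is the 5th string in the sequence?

gwgwgwgwxsxwgnwgnwgnwgn

Each term wraps the previous one in gw on the left and wgn on the right.
From gwgwxsxwgnwgn, 2 further steps: gwgwxsxwgnwgn → gwgwgwxsxwgnwgnwgn → (answer).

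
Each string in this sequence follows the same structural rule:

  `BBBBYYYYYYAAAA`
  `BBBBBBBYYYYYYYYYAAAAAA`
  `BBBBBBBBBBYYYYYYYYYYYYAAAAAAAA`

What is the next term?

BBBBBBBBBBBBBYYYYYYYYYYYYYYYAAAAAAAAAA

Each string has the form B^{3n-2} Y^{3n} A^{2n}, where the shown terms are n = 2, 3, 4.
Setting n = 5 gives 13, 15, 10 characters in each block.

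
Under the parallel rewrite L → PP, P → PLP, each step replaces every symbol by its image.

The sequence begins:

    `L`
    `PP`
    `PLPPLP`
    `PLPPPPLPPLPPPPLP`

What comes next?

Replace each of the 16 characters of PLPPPPLPPLPPPPLP in place — PLP PP PLP PLP PLP PLP PP PLP PLP PP PLP PLP PLP PLP PP PLP — and concatenate.

PLPPPPLPPLPPLPPLPPPPLPPLPPPPLPPLPPLPPLPPPPLP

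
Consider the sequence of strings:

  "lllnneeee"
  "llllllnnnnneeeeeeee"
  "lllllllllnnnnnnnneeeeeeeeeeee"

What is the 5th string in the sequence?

Each string has the form l^{3n} n^{3n-1} e^{4n} (n = 1, 2, …).
Setting n = 5 gives 15, 14, 20 characters in each block.

lllllllllllllllnnnnnnnnnnnnnneeeeeeeeeeeeeeeeeeee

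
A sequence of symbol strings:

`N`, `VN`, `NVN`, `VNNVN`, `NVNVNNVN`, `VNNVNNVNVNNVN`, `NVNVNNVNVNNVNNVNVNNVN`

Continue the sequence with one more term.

Each term (from the third on) is the two preceding terms concatenated in order: term 3 = N·VN = NVN.
Continuing: VNNVNNVNVNNVN · NVNVNNVNVNNVNNVNVNNVN gives term 8.

VNNVNNVNVNNVNNVNVNNVNVNNVNNVNVNNVN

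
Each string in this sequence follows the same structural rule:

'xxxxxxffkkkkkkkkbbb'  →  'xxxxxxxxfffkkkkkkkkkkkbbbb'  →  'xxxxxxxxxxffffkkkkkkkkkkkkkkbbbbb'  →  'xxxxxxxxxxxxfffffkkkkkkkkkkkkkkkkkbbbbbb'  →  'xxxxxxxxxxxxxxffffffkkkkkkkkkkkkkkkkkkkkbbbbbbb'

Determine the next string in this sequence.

xxxxxxxxxxxxxxxxfffffffkkkkkkkkkkkkkkkkkkkkkkkbbbbbbbb

Each string has the form x^{2n} f^{n-1} k^{3n-1} b^{n}, where the shown terms are n = 3, 4, 5, 6, 7.
At n = 8 the blocks have lengths 16, 7, 23, 8.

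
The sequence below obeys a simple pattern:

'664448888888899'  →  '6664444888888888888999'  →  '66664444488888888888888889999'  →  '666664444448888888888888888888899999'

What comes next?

The n-th term is n 6's then n+1 4's then 4n 8's then n 9's, where the shown terms are n = 2, 3, 4, 5.
Setting n = 6 gives 6, 7, 24, 6 characters in each block.

6666664444444888888888888888888888888999999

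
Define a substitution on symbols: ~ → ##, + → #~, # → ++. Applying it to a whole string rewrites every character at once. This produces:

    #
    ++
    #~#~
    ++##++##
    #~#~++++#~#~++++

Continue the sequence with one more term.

Rewriting the 16 symbols of #~#~++++#~#~++++ one by one yields ++ ## ++ ## #~ #~ #~ #~ ++ ## ++ ## #~ #~ #~ #~; concatenated:

++##++###~#~#~#~++##++###~#~#~#~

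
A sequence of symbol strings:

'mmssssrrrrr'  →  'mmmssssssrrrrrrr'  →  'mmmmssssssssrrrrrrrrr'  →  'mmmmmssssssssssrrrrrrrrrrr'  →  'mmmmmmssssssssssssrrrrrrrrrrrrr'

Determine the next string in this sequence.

Term n consists of n m's, followed by 2n s's, followed by 2n+1 r's, where the shown terms are n = 2, 3, 4, 5, 6.
At n = 7 the blocks have lengths 7, 14, 15.

mmmmmmmssssssssssssssrrrrrrrrrrrrrrr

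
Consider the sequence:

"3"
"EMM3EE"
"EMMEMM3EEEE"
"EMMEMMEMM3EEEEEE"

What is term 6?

EMMEMMEMMEMMEMM3EEEEEEEEEE

s(k+1) = EMM·s(k)·EE, so each term gains EMM as a prefix and EE as a suffix.
From EMMEMMEMM3EEEEEE, 2 further steps: EMMEMMEMM3EEEEEE → EMMEMMEMMEMM3EEEEEEEE → (answer).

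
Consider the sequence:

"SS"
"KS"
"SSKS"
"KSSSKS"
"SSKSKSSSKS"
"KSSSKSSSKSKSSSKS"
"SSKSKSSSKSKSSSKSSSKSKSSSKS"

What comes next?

This is a Fibonacci-style word recurrence s(k) = s(k−2)·s(k−1): e.g. SS·KS = SSKS.
Continuing: KSSSKSSSKSKSSSKS · SSKSKSSSKSKSSSKSSSKSKSSSKS gives term 8.

KSSSKSSSKSKSSSKSSSKSKSSSKSKSSSKSSSKSKSSSKS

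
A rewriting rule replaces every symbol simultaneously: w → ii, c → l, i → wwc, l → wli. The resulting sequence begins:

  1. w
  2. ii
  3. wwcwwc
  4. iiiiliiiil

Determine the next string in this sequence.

wwcwwcwwcwwcwliwwcwwcwwcwwcwli

Rewriting each symbol of iiiiliiiil: i→wwc, i→wwc, i→wwc, i→wwc, l→wli, i→wwc, i→wwc, i→wwc, i→wwc, l→wli, which concatenates to wwc wwc wwc wwc wli wwc wwc wwc wwc wli.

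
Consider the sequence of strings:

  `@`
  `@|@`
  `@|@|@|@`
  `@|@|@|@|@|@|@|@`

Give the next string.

s(k+1) = s(k)·|·s(k) — each term doubles the last with '|' between the halves.
Doubling @|@|@|@|@|@|@|@ with '|' between the halves:

@|@|@|@|@|@|@|@|@|@|@|@|@|@|@|@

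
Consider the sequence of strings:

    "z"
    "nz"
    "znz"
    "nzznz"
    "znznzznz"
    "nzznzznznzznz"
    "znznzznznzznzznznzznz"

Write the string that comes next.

nzznzznznzznzznznzznznzznzznznzznz

This is a Fibonacci-style word recurrence s(k) = s(k−2)·s(k−1): e.g. z·nz = znz.
The next term joins nzznzznznzznz and znznzznznzznzznznzznz.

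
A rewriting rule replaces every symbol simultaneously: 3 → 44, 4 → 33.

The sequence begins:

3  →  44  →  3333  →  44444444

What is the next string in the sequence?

3333333333333333

Apply φ to 44444444 symbol by symbol: 4→33, 4→33, 4→33, 4→33, 4→33, 4→33, 4→33, 4→33; joined: 33 33 33 33 33 33 33 33.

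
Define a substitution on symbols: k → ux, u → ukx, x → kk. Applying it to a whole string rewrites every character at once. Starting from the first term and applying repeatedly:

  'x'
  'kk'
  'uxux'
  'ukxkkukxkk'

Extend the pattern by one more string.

ukxuxkkuxuxukxuxkkuxux

Expanding ukxkkukxkk: u→ukx, k→ux, x→kk, k→ux, k→ux, u→ukx, k→ux, x→kk, k→ux, k→ux. Concatenated: ukx ux kk ux ux ukx ux kk ux ux.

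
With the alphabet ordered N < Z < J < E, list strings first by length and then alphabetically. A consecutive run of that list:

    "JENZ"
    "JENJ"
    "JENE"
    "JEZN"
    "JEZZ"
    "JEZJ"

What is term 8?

JEJN

Stepping forward 2 times from JEZJ: JEZJ → JEZE, then the target.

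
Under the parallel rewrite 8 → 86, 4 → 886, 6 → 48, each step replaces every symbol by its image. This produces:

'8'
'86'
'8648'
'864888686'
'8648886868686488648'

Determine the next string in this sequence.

Rewriting the 19 symbols of 8648886868686488648 one by one yields 86 48 886 86 86 86 48 86 48 86 48 86 48 886 86 86 48 886 86; concatenated:

86488868686864886488648864888686864888686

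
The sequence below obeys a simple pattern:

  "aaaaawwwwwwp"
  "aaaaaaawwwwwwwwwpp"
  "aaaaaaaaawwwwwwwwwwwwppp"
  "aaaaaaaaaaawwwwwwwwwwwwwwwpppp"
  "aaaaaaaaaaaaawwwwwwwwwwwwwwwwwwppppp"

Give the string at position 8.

Each string has the form a^{2n+1} w^{3n} p^{n-1}, where the shown terms are n = 2, 3, 4, 5, 6.
Setting n = 9 gives 19, 27, 8 characters in each block.

aaaaaaaaaaaaaaaaaaawwwwwwwwwwwwwwwwwwwwwwwwwwwpppppppp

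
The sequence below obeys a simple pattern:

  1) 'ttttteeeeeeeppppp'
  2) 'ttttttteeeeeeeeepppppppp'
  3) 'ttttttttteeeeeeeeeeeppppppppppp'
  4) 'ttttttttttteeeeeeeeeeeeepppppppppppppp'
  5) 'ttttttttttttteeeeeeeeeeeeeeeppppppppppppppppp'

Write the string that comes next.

ttttttttttttttteeeeeeeeeeeeeeeeepppppppppppppppppppp

Reading off run lengths: t runs 5, 7, 9, 11, 13; e runs 7, 9, 11, 13, 15; p runs 5, 8, 11, 14, 17 — each is linear in n, where the shown terms are n = 2, 3, 4, 5, 6.
At n = 7 the blocks have lengths 15, 17, 20.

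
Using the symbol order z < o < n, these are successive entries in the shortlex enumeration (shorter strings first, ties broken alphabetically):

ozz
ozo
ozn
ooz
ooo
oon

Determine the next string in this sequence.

onz

Treat oon as a base-3 numeral over the given alphabet and add one, carrying through any trailing n's.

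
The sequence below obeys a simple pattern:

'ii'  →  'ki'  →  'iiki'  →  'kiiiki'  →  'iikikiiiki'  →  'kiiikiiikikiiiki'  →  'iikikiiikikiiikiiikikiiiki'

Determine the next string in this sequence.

Each term (from the third on) is the two preceding terms concatenated in order: term 3 = ii·ki = iiki.
Continuing: kiiikiiikikiiiki · iikikiiikikiiikiiikikiiiki gives term 8.

kiiikiiikikiiikiiikikiiikikiiikiiikikiiiki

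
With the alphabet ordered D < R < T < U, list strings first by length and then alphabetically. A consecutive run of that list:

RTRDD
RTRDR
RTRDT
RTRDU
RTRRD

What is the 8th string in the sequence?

Advancing 3 positions from RTRRD through RTRRD → RTRRR → RTRRT reaches term 8.

RTRRU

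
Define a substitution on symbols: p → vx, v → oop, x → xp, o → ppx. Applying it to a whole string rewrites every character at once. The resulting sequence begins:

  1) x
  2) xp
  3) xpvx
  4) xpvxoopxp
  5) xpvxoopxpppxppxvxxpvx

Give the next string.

xpvxoopxpppxppxvxxpvxvxvxxpvxvxxpoopxpxpvxoopxp

Applying the rule to each of the 21 symbols of xpvxoopxpppxppxvxxpvx gives the pieces xp vx oop xp ppx ppx vx xp vx vx vx xp vx vx xp oop xp xp vx oop xp, which concatenate to the answer.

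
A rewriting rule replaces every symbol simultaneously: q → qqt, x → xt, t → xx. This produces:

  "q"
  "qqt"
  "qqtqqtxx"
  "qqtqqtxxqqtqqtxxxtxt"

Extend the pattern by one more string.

Applying the rule to each of the 20 symbols of qqtqqtxxqqtqqtxxxtxt gives the pieces qqt qqt xx qqt qqt xx xt xt qqt qqt xx qqt qqt xx xt xt xt xx xt xx, which concatenate to the answer.

qqtqqtxxqqtqqtxxxtxtqqtqqtxxqqtqqtxxxtxtxtxxxtxx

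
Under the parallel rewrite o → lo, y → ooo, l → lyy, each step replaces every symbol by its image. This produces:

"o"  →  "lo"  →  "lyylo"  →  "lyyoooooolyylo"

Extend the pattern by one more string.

Replace each of the 14 characters of lyyoooooolyylo in place — lyy ooo ooo lo lo lo lo lo lo lyy ooo ooo lyy lo — and concatenate.

lyyoooooolololololololyyoooooolyylo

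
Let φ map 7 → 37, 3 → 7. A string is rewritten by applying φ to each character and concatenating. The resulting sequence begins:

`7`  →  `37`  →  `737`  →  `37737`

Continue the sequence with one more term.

Apply φ to 37737 symbol by symbol: 3→7, 7→37, 7→37, 3→7, 7→37; joined: 7 37 37 7 37.

73737737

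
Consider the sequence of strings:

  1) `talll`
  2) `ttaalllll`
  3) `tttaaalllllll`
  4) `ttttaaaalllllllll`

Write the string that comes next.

tttttaaaaalllllllllll

Term n consists of n-1 t's, followed by n-1 a's, followed by 2n-1 l's, where the shown terms are n = 2, 3, 4, 5.
At n = 6 the blocks have lengths 5, 5, 11.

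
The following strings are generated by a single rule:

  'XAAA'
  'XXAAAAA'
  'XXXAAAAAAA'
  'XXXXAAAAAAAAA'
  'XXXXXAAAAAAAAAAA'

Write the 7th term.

XXXXXXXAAAAAAAAAAAAAAA

Reading off run lengths: X runs 1, 2, 3, 4, 5; A runs 3, 5, 7, 9, 11 — each is linear in n (n = 1, 2, …).
Setting n = 7 gives 7, 15 characters in each block.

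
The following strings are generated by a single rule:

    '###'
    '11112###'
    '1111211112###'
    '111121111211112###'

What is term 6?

The strings grow by a fixed prefix 11112 each time.
From 111121111211112###, 2 further steps: 111121111211112### → 11112111121111211112### → (answer).

1111211112111121111211112###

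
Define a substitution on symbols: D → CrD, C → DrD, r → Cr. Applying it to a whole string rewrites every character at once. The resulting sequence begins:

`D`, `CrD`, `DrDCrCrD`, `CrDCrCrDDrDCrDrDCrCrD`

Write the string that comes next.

Rewriting the 21 symbols of CrDCrCrDDrDCrDrDCrCrD one by one yields DrD Cr CrD DrD Cr DrD Cr CrD CrD Cr CrD DrD Cr CrD Cr CrD DrD Cr DrD Cr CrD; concatenated:

DrDCrCrDDrDCrDrDCrCrDCrDCrCrDDrDCrCrDCrCrDDrDCrDrDCrCrD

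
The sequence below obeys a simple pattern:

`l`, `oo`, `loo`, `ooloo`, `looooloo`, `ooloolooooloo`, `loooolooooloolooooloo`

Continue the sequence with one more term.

From term 3 onward, concatenate the second-to-last term with the last: l·oo = loo, oo·loo = ooloo, …
The next term joins ooloolooooloo and loooolooooloolooooloo.

oolooloooolooloooolooooloolooooloo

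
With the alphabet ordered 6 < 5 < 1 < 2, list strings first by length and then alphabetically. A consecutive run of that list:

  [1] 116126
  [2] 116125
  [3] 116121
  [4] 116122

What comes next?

116266

Treat 116122 as a base-4 numeral over the given alphabet and add one, carrying through any trailing 2's.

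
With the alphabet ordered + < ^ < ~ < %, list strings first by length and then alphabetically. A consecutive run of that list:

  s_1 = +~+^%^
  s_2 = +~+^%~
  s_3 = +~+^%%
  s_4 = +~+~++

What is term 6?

+~+~+~

Stepping forward 2 times from +~+~++: +~+~++ → +~+~+^, then the target.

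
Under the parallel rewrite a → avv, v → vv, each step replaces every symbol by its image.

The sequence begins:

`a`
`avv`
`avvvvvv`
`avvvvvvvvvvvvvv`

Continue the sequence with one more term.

avvvvvvvvvvvvvvvvvvvvvvvvvvvvvv

φ(avvvvvvvvvvvvvv) expands symbol-by-symbol to avv vv vv vv vv vv vv vv vv vv vv vv vv vv vv; joining the 15 pieces gives the next term.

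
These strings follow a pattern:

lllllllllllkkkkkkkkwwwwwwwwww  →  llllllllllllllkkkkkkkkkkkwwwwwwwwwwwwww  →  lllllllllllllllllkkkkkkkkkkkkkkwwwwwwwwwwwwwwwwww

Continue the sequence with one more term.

llllllllllllllllllllkkkkkkkkkkkkkkkkkwwwwwwwwwwwwwwwwwwwwww

The n-th term is 3n+2 l's then 3n-1 k's then 4n-2 w's, where the shown terms are n = 3, 4, 5.
For the next term, n = 6, so the run lengths are 20, 17, 22.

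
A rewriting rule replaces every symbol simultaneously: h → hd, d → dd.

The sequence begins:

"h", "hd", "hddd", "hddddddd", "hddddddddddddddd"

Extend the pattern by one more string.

hddddddddddddddddddddddddddddddd

Replace each of the 16 characters of hddddddddddddddd in place — hd dd dd dd dd dd dd dd dd dd dd dd dd dd dd dd — and concatenate.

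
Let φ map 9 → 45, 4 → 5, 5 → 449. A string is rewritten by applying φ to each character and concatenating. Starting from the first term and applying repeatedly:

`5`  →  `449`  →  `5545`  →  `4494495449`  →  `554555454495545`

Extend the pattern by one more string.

φ(554555454495545) expands symbol-by-symbol to 449 449 5 449 449 449 5 449 5 5 45 449 449 5 449; joining the 15 pieces gives the next term.

4494495449449449544955454494495449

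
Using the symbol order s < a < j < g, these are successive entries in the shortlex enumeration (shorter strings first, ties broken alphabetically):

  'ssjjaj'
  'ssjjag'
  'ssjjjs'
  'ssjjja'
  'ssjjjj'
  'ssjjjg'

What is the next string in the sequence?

ssjjgs

Treat ssjjjg as a base-4 numeral over the given alphabet and add one, carrying through any trailing g's.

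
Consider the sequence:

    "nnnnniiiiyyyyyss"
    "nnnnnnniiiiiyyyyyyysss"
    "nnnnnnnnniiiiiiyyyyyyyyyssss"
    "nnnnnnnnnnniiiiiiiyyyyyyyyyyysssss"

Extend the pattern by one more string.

nnnnnnnnnnnnniiiiiiiiyyyyyyyyyyyyyssssss

Term n consists of 2n+1 n's, followed by n+2 i's, followed by 2n+1 y's, followed by n s's, where the shown terms are n = 2, 3, 4, 5.
Setting n = 6 gives 13, 8, 13, 6 characters in each block.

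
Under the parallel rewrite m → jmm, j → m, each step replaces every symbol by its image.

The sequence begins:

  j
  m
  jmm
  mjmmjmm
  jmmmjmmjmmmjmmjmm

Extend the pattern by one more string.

Replace each of the 17 characters of jmmmjmmjmmmjmmjmm in place — m jmm jmm jmm m jmm jmm m jmm jmm jmm m jmm jmm m jmm jmm — and concatenate.

mjmmjmmjmmmjmmjmmmjmmjmmjmmmjmmjmmmjmmjmm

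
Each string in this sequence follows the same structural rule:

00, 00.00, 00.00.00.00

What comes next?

Every step duplicates the string with '.' between the halves.
So the next term is two copies of 00.00.00.00 with '.' between the halves.

00.00.00.00.00.00.00.00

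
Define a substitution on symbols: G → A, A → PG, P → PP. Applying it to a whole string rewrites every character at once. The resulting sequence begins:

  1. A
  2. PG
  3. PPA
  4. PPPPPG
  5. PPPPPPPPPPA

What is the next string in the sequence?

PPPPPPPPPPPPPPPPPPPPPG

Apply φ to PPPPPPPPPPA symbol by symbol: P→PP, P→PP, P→PP, P→PP, P→PP, P→PP, P→PP, P→PP, P→PP, P→PP, A→PG; joined: PP PP PP PP PP PP PP PP PP PP PG.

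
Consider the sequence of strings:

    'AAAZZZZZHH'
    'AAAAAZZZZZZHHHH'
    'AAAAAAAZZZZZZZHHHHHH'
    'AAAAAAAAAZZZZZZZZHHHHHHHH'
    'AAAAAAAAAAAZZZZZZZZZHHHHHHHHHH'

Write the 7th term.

AAAAAAAAAAAAAAAZZZZZZZZZZZHHHHHHHHHHHHHH

Each string has the form A^{2n-1} Z^{n+3} H^{2n-2}, where the shown terms are n = 2, 3, 4, 5, 6.
At n = 8 the blocks have lengths 15, 11, 14.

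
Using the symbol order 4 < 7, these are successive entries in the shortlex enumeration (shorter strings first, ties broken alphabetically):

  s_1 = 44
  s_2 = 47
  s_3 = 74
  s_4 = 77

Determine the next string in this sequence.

After 77 the length-2 strings are exhausted; the first length-3 string is 3 copies of 4.

444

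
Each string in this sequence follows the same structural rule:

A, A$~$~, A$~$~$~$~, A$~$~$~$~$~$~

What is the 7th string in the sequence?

Every step adds $~$~ to the end: s(k+1) = s(k)·$~$~.
From A$~$~$~$~$~$~, 3 further steps: A$~$~$~$~$~$~ → A$~$~$~$~$~$~$~$~ → A$~$~$~$~$~$~$~$~$~$~ → (answer).

A$~$~$~$~$~$~$~$~$~$~$~$~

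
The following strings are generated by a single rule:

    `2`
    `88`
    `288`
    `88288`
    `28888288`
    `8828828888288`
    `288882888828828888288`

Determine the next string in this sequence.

8828828888288288882888828828888288

This is a Fibonacci-style word recurrence s(k) = s(k−2)·s(k−1): e.g. 2·88 = 288.
The next term joins 8828828888288 and 288882888828828888288.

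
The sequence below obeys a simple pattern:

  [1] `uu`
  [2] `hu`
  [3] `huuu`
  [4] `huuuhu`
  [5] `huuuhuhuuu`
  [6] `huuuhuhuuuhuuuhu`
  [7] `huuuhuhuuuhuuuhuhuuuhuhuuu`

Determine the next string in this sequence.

huuuhuhuuuhuuuhuhuuuhuhuuuhuuuhuhuuuhuuuhu

Each term (from the third on) is the previous term followed by the one before it: term 3 = hu·uu = huuu.
The next term joins huuuhuhuuuhuuuhuhuuuhuhuuu and huuuhuhuuuhuuuhu.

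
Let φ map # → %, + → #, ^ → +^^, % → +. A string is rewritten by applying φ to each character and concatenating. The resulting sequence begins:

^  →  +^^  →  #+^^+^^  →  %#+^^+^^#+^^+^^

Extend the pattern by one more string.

Rewriting the 15 symbols of %#+^^+^^#+^^+^^ one by one yields + % # +^^ +^^ # +^^ +^^ % # +^^ +^^ # +^^ +^^; concatenated:

+%#+^^+^^#+^^+^^%#+^^+^^#+^^+^^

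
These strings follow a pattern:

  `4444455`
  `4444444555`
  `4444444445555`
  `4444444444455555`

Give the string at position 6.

4444444444444445555555

Term n consists of 2n+1 4's, followed by n 5's, where the shown terms are n = 2, 3, 4, 5.
At n = 7 the blocks have lengths 15, 7.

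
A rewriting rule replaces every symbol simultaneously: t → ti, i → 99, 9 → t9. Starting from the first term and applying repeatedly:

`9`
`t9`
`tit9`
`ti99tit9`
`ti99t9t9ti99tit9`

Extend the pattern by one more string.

Rewriting the 16 symbols of ti99t9t9ti99tit9 one by one yields ti 99 t9 t9 ti t9 ti t9 ti 99 t9 t9 ti 99 ti t9; concatenated:

ti99t9t9tit9tit9ti99t9t9ti99tit9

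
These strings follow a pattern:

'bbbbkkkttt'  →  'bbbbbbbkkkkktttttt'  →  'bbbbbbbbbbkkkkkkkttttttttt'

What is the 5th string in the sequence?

bbbbbbbbbbbbbbbbkkkkkkkkkkkttttttttttttttt

Each string has the form b^{3n+1} k^{2n+1} t^{3n} (n = 1, 2, …).
At n = 5 the blocks have lengths 16, 11, 15.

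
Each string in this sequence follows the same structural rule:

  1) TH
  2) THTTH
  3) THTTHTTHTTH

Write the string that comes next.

Each string is two copies of the previous one joined by 'T'.
Doubling THTTHTTHTTH with 'T' between the halves:

THTTHTTHTTHTTHTTHTTHTTH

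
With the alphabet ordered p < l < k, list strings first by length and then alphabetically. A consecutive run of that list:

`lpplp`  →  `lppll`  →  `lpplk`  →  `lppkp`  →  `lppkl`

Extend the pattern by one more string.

lppkk

Find the rightmost character of lppkl below k, bump it to the next letter, and reset everything to its right to p.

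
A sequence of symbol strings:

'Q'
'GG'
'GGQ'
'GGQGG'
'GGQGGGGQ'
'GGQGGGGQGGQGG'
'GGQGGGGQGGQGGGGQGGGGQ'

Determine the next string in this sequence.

GGQGGGGQGGQGGGGQGGGGQGGQGGGGQGGQGG

This is a Fibonacci-style word recurrence s(k) = s(k−1)·s(k−2): e.g. GG·Q = GGQ.
So term 8 is GGQGGGGQGGQGGGGQGGGGQ·GGQGGGGQGGQGG.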